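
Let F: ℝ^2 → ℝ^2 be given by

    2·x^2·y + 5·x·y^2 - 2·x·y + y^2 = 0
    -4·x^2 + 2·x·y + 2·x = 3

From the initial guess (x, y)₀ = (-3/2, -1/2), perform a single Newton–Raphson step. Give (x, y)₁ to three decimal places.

(-0.463, -0.505)

At (-3/2, -1/2): F = (-5.375, -13.500).
Jacobian J = [[4·x·y + 5·y^2 - 2·y, 2·x^2 + 10·x·y - 2·x + 2·y], [-8·x + 2·y + 2, 2·x]].
At the point, J = [[5.250, 14.000], [13.000, -3.000]] (det J = -197.750).
Solving J·Δ = −F gives Δ = (1.037, -0.005).
Then the next iterate is (x, y)₁ = (-0.463, -0.505).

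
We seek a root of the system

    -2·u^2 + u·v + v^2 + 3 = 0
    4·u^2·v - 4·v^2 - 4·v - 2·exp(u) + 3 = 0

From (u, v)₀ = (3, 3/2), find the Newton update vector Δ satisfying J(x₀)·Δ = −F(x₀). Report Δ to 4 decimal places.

At (3, 3/2): F = (-8.2500, 1.828926).
Jacobian J = [[-4·u + v, u + 2·v], [8·u·v - 2·exp(u), 4·u^2 - 8·v - 4]].
At the point, J = [[-10.5000, 6.0000], [-4.171074, 20.0000]] (det J = -184.973557).
Solving J·Δ = −F gives Δ = (-0.9513, -0.2899).

(-0.9513, -0.2899)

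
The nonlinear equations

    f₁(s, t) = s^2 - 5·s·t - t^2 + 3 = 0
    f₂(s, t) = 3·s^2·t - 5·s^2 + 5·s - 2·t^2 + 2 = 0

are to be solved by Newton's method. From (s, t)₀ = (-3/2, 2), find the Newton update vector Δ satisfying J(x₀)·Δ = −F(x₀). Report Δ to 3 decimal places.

At (-3/2, 2): F = (16.250, -11.250).
Jacobian J = [[2·s - 5·t, -5·s - 2·t], [6·s·t - 10·s + 5, 3·s^2 - 4·t]].
At the point, J = [[-13.000, 3.500], [2.000, -1.250]] (det J = 9.250).
Solving J·Δ = −F gives Δ = (-2.061, -12.297).

(-2.061, -12.297)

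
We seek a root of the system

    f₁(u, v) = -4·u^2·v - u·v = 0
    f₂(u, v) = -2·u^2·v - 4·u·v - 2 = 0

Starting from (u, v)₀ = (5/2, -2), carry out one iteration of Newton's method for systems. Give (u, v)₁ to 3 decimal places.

At (5/2, -2): F = (55.000, 43.000).
Jacobian J = [[-8·u·v - v, -4·u^2 - u], [-4·u·v - 4·v, -2·u^2 - 4·u]].
At the point, J = [[42.000, -27.500], [28.000, -22.500]] (det J = -175.000).
Solving J·Δ = −F gives Δ = (-0.314, 1.520).
Then the next iterate is (u, v)₁ = (2.186, -0.480).

(2.186, -0.480)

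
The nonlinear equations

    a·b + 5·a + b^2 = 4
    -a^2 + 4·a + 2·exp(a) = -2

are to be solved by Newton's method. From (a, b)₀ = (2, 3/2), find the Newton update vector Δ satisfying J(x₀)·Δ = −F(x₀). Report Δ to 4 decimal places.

At (2, 3/2): F = (11.2500, 20.778112).
Jacobian J = [[b + 5, a + 2·b], [-2·a + 2·exp(a) + 4, 0]].
At the point, J = [[6.5000, 5.0000], [14.778112, 0.0000]] (det J = -73.890561).
Solving J·Δ = −F gives Δ = (-1.4060, -0.4222).

(-1.4060, -0.4222)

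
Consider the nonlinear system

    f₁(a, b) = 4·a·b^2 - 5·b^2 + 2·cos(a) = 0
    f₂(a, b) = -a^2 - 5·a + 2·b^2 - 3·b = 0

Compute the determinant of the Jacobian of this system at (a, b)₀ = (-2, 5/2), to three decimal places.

J = [[4·b^2 - 2·sin(a), 8·a·b - 10·b], [-2·a - 5, 4·b - 3]].
At the point, J = [[26.81859, -65.000], [-1.000, 7.000]].
det J = 122.730.

122.730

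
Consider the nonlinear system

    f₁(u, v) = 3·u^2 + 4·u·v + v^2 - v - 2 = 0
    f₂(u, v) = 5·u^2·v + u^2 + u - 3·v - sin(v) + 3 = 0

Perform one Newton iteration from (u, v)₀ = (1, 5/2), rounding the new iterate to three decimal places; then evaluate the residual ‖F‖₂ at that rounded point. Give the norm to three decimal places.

At (1, 5/2): F = (14.750, 9.40153).
Jacobian J = [[6·u + 4·v, 4·u + 2·v - 1], [10·u·v + 2·u + 1, 5·u^2 - cos(v) - 3]].
At the point, J = [[16.000, 8.000], [28.000, 2.80114]] (det J = -179.18170).
Solving J·Δ = −F gives Δ = (-0.189, -1.465).
Then the next iterate is (u, v)₁ = (0.811, 1.035).
Re-evaluating at (0.811, 1.035): F = (3.36693, 3.90756), so ‖F‖₂ = 5.158.

5.158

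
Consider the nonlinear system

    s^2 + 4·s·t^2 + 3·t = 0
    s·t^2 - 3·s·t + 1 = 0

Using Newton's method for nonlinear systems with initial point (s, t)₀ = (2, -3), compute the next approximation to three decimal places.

At (2, -3): F = (67.000, 37.000).
Jacobian J = [[2·s + 4·t^2, 8·s·t + 3], [t^2 - 3·t, 2·s·t - 3·s]].
At the point, J = [[40.000, -45.000], [18.000, -18.000]] (det J = 90.000).
Solving J·Δ = −F gives Δ = (-5.100, -3.044).
Then the next iterate is (s, t)₁ = (-3.100, -6.044).

(-3.100, -6.044)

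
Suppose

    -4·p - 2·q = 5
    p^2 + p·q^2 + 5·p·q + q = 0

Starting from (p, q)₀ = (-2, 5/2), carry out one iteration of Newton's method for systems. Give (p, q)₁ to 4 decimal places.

At (-2, 5/2): F = (-2.0000, -31.0000).
Jacobian J = [[-4, -2], [2·p + q^2 + 5·q, 2·p·q + 5·p + 1]].
At the point, J = [[-4.0000, -2.0000], [14.7500, -19.0000]] (det J = 105.5000).
Solving J·Δ = −F gives Δ = (0.2275, -1.4550).
Then the next iterate is (p, q)₁ = (-1.7725, 1.0450).

(-1.7725, 1.0450)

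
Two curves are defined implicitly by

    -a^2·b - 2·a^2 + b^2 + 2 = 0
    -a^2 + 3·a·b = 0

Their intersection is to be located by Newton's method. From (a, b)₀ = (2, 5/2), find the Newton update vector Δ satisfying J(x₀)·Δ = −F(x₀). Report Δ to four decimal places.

(-0.6233, -1.4697)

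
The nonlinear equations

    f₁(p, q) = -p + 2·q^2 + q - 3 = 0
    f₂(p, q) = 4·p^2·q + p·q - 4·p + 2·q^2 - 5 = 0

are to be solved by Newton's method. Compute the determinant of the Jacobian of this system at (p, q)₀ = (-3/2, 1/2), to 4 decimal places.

19.0000

J = [[-1, 4·q + 1], [8·p·q + q - 4, 4·p^2 + p + 4·q]].
At the point, J = [[-1.0000, 3.0000], [-9.5000, 9.5000]].
det J = 19.0000.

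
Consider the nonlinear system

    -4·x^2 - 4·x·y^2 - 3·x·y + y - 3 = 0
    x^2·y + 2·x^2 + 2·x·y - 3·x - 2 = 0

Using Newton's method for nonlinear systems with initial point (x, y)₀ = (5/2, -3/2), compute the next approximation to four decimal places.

At (5/2, -3/2): F = (-40.7500, -13.8750).
Jacobian J = [[-8·x - 4·y^2 - 3·y, -8·x·y - 3·x + 1], [2·x·y + 4·x + 2·y - 3, x^2 + 2·x]].
At the point, J = [[-24.5000, 23.5000], [-3.5000, 11.2500]] (det J = -193.3750).
Solving J·Δ = −F gives Δ = (-0.6846, 1.0204).
Then the next iterate is (x, y)₁ = (1.8154, -0.4796).

(1.8154, -0.4796)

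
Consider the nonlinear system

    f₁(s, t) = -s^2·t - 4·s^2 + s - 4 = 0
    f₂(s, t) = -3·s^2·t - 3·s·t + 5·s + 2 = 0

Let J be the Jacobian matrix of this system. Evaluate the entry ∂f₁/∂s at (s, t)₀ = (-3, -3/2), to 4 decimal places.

16.0000

∂f₁/∂s = -2·s·t - 8·s + 1.
At (-3, -3/2) this is 16.0000.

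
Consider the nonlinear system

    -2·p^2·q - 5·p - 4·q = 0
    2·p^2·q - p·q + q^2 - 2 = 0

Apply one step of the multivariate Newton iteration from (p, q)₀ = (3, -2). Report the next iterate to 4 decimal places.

At (3, -2): F = (29.0000, -28.0000).
Jacobian J = [[-4·p·q - 5, -2·p^2 - 4], [4·p·q - q, 2·p^2 - p + 2·q]].
At the point, J = [[19.0000, -22.0000], [-22.0000, 11.0000]] (det J = -275.0000).
Solving J·Δ = −F gives Δ = (-1.0800, 0.3855).
Then the next iterate is (p, q)₁ = (1.9200, -1.6145).

(1.9200, -1.6145)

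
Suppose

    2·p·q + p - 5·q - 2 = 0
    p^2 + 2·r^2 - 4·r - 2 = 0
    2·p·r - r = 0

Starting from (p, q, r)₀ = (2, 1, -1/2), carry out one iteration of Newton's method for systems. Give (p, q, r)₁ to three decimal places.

At (2, 1, -1/2): F = (-1.000, 4.500, -1.500).
Jacobian J = [[2·q + 1, 2·p - 5, 0], [2·p, 0, 4·r - 4], [2·r, 0, 2·p - 1]].
At the point, J = [[3.000, -1.000, 0.000], [4.000, 0.000, -6.000], [-1.000, 0.000, 3.000]] (det J = 6.000).
Solving J·Δ = −F gives Δ = (-0.750, -3.250, 0.250).
Then the next iterate is (p, q, r)₁ = (1.250, -2.250, -0.250).

(1.250, -2.250, -0.250)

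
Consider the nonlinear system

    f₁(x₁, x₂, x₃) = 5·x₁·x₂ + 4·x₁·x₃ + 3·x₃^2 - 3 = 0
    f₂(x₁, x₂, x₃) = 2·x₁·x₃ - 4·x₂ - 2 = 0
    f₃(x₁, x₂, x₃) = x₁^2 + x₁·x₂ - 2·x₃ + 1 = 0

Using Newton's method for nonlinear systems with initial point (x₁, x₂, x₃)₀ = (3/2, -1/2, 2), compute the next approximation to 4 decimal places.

(1.0971, -0.1414, 1.0153)

At (3/2, -1/2, 2): F = (17.2500, 6.0000, -1.5000).
Jacobian J = [[5·x₂ + 4·x₃, 5·x₁, 4·x₁ + 6·x₃], [2·x₃, -4, 2·x₁], [2·x₁ + x₂, x₁, -2]].
At the point, J = [[5.5000, 7.5000, 18.0000], [4.0000, -4.0000, 3.0000], [2.5000, 1.5000, -2.0000]] (det J = 423.5000).
Solving J·Δ = −F gives Δ = (-0.4029, 0.3586, -0.9847).
Then the next iterate is (x₁, x₂, x₃)₁ = (1.0971, -0.1414, 1.0153).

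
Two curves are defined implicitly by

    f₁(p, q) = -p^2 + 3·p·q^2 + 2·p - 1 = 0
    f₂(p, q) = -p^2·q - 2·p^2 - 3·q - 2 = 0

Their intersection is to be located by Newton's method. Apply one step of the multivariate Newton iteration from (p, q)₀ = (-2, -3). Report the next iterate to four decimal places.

(-1.4828, -1.7241)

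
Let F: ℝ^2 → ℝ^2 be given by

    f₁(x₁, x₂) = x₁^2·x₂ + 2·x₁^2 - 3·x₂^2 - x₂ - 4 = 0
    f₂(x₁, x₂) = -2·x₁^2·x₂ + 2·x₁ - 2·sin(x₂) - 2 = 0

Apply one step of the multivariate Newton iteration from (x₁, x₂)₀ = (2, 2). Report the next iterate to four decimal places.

(1.4680, 0.8321)

At (2, 2): F = (-2.0000, -15.818595).
Jacobian J = [[2·x₁·x₂ + 4·x₁, x₁^2 - 6·x₂ - 1], [-4·x₁·x₂ + 2, -2·x₁^2 - 2·cos(x₂)]].
At the point, J = [[16.0000, -9.0000], [-14.0000, -7.167706]] (det J = -240.683301).
Solving J·Δ = −F gives Δ = (-0.5320, -1.1679).
Then the next iterate is (x₁, x₂)₁ = (1.4680, 0.8321).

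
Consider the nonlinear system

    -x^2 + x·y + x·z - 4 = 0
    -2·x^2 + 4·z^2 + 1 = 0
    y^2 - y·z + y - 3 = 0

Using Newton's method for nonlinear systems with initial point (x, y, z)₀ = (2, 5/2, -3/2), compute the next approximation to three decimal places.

(0.307, 1.665, -0.205)

At (2, 5/2, -3/2): F = (-6.000, 2.000, 9.500).
Jacobian J = [[-2·x + y + z, x, x], [-4·x, 0, 8·z], [0, 2·y - z + 1, -y]].
At the point, J = [[-3.000, 2.000, 2.000], [-8.000, 0.000, -12.000], [0.000, 7.500, -2.500]] (det J = -430.000).
Solving J·Δ = −F gives Δ = (-1.693, -0.835, 1.295).
Then the next iterate is (x, y, z)₁ = (0.307, 1.665, -0.205).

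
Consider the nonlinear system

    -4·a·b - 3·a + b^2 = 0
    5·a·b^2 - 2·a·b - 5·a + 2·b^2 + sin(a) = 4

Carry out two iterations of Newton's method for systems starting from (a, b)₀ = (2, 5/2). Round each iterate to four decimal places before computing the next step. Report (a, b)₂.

At (2, 5/2): F = (-19.7500, 51.909297).
Jacobian J = [[-4·b - 3, -4·a + 2·b], [5·b^2 - 2·b + cos(a) - 5, 10·a·b - 2·a + 4·b]].
At the point, J = [[-13.0000, -3.0000], [20.833853, 56.0000]] (det J = -665.498441).
Solving J·Δ = −F gives Δ = (-1.4279, -0.3957).
Then the next iterate is (a, b)₁ = (0.5721, 2.1043).
Round to (0.5721, 2.1043) and repeat: F = (-2.103702, 12.795834), J = [[-11.4172, 1.9202], [13.772558, 19.311700]].
Δ = (-0.2640, -0.4743), so (a, b)₂ = (0.3081, 1.6300).

(0.3081, 1.6300)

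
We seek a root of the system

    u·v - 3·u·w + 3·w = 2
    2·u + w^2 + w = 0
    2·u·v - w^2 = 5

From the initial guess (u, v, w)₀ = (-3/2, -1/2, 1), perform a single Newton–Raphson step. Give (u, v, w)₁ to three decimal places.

At (-3/2, -1/2, 1): F = (6.250, -1.000, -4.500).
Jacobian J = [[v - 3·w, u, -3·u + 3], [2, 0, 2·w + 1], [2·v, 2·u, -2·w]].
At the point, J = [[-3.500, -1.500, 7.500], [2.000, 0.000, 3.000], [-1.000, -3.000, -2.000]] (det J = -78.000).
Solving J·Δ = −F gives Δ = (1.308, -1.577, -0.538).
Then the next iterate is (u, v, w)₁ = (-0.192, -2.077, 0.462).

(-0.192, -2.077, 0.462)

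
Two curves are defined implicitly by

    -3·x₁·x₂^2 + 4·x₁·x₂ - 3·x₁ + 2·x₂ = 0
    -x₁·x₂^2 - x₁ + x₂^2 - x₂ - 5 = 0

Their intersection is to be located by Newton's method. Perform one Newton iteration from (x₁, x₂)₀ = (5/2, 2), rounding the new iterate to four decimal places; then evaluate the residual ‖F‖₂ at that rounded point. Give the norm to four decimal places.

46.9574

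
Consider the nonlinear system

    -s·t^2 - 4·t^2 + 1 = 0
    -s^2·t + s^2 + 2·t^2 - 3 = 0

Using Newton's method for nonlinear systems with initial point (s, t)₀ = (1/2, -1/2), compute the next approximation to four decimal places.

(2.0909, -0.3838)

At (1/2, -1/2): F = (-0.1250, -2.1250).
Jacobian J = [[-t^2, -2·s·t - 8·t], [-2·s·t + 2·s, -s^2 + 4·t]].
At the point, J = [[-0.2500, 4.5000], [1.5000, -2.2500]] (det J = -6.1875).
Solving J·Δ = −F gives Δ = (1.5909, 0.1162).
Then the next iterate is (s, t)₁ = (2.0909, -0.3838).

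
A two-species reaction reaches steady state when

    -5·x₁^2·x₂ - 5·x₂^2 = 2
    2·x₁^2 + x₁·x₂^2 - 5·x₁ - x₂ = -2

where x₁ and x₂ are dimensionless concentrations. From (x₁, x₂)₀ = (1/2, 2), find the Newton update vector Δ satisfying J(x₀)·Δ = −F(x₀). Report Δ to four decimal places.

(2.1778, -2.1778)

At (1/2, 2): F = (-24.5000, 0.0000).
Jacobian J = [[-10·x₁·x₂, -5·x₁^2 - 10·x₂], [4·x₁ + x₂^2 - 5, 2·x₁·x₂ - 1]].
At the point, J = [[-10.0000, -21.2500], [1.0000, 1.0000]] (det J = 11.2500).
Solving J·Δ = −F gives Δ = (2.1778, -2.1778).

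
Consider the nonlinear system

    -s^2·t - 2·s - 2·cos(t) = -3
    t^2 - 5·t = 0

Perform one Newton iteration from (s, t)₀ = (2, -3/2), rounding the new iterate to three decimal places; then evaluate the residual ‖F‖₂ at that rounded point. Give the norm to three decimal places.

2.677

At (2, -3/2): F = (4.85853, 9.750).
Jacobian J = [[-2·s·t - 2, -s^2 + 2·sin(t)], [0, 2·t - 5]].
At the point, J = [[4.000, -5.99499], [0.000, -8.000]] (det J = -32.000).
Solving J·Δ = −F gives Δ = (0.612, 1.219).
Then the next iterate is (s, t)₁ = (2.612, -0.281).
Re-evaluating at (2.612, -0.281): F = (-2.22842, 1.48396), so ‖F‖₂ = 2.677.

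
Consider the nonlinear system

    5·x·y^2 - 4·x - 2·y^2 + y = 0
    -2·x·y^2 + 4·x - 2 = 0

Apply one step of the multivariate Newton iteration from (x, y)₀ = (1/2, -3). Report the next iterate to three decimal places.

(0.596, -1.275)

At (1/2, -3): F = (-0.500, -9.000).
Jacobian J = [[5·y^2 - 4, 10·x·y - 4·y + 1], [-2·y^2 + 4, -4·x·y]].
At the point, J = [[41.000, -2.000], [-14.000, 6.000]] (det J = 218.000).
Solving J·Δ = −F gives Δ = (0.096, 1.725).
Then the next iterate is (x, y)₁ = (0.596, -1.275).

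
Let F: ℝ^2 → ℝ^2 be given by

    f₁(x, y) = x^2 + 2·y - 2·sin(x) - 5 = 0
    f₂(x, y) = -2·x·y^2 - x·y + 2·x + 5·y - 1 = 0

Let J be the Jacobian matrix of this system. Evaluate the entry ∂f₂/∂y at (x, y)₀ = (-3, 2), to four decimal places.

∂f₂/∂y = -4·x·y - x + 5.
At (-3, 2) this is 32.0000.

32.0000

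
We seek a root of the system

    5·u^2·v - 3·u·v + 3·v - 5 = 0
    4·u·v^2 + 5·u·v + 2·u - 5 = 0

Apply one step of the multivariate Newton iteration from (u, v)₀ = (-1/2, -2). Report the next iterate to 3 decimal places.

At (-1/2, -2): F = (-16.500, -9.000).
Jacobian J = [[10·u·v - 3·v, 5·u^2 - 3·u + 3], [4·v^2 + 5·v + 2, 8·u·v + 5·u]].
At the point, J = [[16.000, 5.750], [8.000, 5.500]] (det J = 42.000).
Solving J·Δ = −F gives Δ = (0.929, 0.286).
Then the next iterate is (u, v)₁ = (0.429, -1.714).

(0.429, -1.714)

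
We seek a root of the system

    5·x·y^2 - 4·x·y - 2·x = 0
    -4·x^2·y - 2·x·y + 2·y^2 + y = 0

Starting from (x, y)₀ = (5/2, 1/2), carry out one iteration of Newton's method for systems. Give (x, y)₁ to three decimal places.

At (5/2, 1/2): F = (-6.875, -14.000).
Jacobian J = [[5·y^2 - 4·y - 2, 10·x·y - 4·x], [-8·x·y - 2·y, -4·x^2 - 2·x + 4·y + 1]].
At the point, J = [[-2.750, 2.500], [-11.000, -27.000]] (det J = 101.750).
Solving J·Δ = −F gives Δ = (-2.168, 0.365).
Then the next iterate is (x, y)₁ = (0.332, 0.865).

(0.332, 0.865)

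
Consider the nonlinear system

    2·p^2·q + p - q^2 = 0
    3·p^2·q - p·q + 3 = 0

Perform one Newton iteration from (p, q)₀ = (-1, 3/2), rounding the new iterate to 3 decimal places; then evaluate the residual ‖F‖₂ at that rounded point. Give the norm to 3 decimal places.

2.967

At (-1, 3/2): F = (-0.250, 9.000).
Jacobian J = [[4·p·q + 1, 2·p^2 - 2·q], [6·p·q - q, 3·p^2 - p]].
At the point, J = [[-5.000, -1.000], [-10.500, 4.000]] (det J = -30.500).
Solving J·Δ = −F gives Δ = (0.262, -1.561).
Then the next iterate is (p, q)₁ = (-0.738, -0.061).
Re-evaluating at (-0.738, -0.061): F = (-0.80817, 2.85531), so ‖F‖₂ = 2.967.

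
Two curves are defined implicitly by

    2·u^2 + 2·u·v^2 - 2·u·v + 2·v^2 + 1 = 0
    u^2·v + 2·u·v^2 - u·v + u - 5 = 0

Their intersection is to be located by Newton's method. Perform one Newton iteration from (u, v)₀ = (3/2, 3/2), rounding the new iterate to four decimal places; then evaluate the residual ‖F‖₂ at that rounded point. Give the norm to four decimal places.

46.8341

At (3/2, 3/2): F = (12.2500, 4.3750).
Jacobian J = [[4·u + 2·v^2 - 2·v, 4·u·v - 2·u + 4·v], [2·u·v + 2·v^2 - v + 1, u^2 + 4·u·v - u]].
At the point, J = [[7.5000, 12.0000], [8.5000, 9.7500]] (det J = -28.8750).
Solving J·Δ = −F gives Δ = (2.3182, -2.4697).
Then the next iterate is (u, v)₁ = (3.8182, -0.9697).
Re-evaluating at (3.8182, -0.9697): F = (46.623601, -4.435565), so ‖F‖₂ = 46.8341.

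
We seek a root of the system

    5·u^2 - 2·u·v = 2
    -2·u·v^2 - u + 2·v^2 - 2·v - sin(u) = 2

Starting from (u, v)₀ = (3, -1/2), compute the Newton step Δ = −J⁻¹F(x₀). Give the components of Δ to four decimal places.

At (3, -1/2): F = (46.0000, -5.141120).
Jacobian J = [[10·u - 2·v, -2·u], [-2·v^2 - cos(u) - 1, -4·u·v + 4·v - 2]].
At the point, J = [[31.0000, -6.0000], [-0.510008, 2.0000]] (det J = 58.939955).
Solving J·Δ = −F gives Δ = (-1.0376, 2.3060).

(-1.0376, 2.3060)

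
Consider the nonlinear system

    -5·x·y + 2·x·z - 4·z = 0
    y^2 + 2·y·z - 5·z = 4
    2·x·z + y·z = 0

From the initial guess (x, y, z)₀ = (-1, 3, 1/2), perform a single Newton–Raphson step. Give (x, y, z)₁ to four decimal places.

(0.3068, 2.4318, -1.0227)

At (-1, 3, 1/2): F = (12.0000, 5.5000, 0.5000).
Jacobian J = [[-5·y + 2·z, -5·x, 2·x - 4], [0, 2·y + 2·z, 2·y - 5], [2·z, z, 2·x + y]].
At the point, J = [[-14.0000, 5.0000, -6.0000], [0.0000, 7.0000, 1.0000], [1.0000, 0.5000, 1.0000]] (det J = -44.0000).
Solving J·Δ = −F gives Δ = (1.3068, -0.5682, -1.5227).
Then the next iterate is (x, y, z)₁ = (0.3068, 2.4318, -1.0227).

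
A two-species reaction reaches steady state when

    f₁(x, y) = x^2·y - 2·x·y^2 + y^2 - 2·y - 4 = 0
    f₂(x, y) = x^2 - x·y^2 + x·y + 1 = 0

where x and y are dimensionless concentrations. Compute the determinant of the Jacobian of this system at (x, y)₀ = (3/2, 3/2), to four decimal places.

12.9375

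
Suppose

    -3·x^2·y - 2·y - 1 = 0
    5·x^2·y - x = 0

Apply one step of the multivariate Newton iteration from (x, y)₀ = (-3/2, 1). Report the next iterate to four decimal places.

(-1.4516, -0.0645)

At (-3/2, 1): F = (-9.7500, 12.7500).
Jacobian J = [[-6·x·y, -3·x^2 - 2], [10·x·y - 1, 5·x^2]].
At the point, J = [[9.0000, -8.7500], [-16.0000, 11.2500]] (det J = -38.7500).
Solving J·Δ = −F gives Δ = (0.0484, -1.0645).
Then the next iterate is (x, y)₁ = (-1.4516, -0.0645).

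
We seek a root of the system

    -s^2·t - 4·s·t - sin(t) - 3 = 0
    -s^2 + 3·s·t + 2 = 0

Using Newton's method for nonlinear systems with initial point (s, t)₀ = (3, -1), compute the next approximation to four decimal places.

At (3, -1): F = (18.841471, -16.0000).
Jacobian J = [[-2·s·t - 4·t, -s^2 - 4·s - cos(t)], [-2·s + 3·t, 3·s]].
At the point, J = [[10.0000, -21.540302], [-9.0000, 9.0000]] (det J = -103.862721).
Solving J·Δ = −F gives Δ = (-1.6856, 0.0922).
Then the next iterate is (s, t)₁ = (1.3144, -0.9078).

(1.3144, -0.9078)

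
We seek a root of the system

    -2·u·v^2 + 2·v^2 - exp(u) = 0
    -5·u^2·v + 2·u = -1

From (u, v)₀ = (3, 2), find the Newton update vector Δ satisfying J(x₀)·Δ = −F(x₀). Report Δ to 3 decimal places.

At (3, 2): F = (-36.08554, -83.000).
Jacobian J = [[-2·v^2 - exp(u), -4·u·v + 4·v], [-10·u·v + 2, -5·u^2]].
At the point, J = [[-28.08554, -16.000], [-58.000, -45.000]] (det J = 335.84916).
Solving J·Δ = −F gives Δ = (-0.881, -0.709).

(-0.881, -0.709)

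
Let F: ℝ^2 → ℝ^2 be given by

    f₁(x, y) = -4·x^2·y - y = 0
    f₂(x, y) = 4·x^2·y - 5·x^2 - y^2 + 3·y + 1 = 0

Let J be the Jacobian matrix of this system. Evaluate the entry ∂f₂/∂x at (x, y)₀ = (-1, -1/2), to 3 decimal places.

14.000

∂f₂/∂x = 8·x·y - 10·x.
At (-1, -1/2) this is 14.000.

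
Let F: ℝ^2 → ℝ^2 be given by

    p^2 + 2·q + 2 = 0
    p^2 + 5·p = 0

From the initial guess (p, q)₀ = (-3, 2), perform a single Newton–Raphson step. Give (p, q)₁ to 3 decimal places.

At (-3, 2): F = (15.000, -6.000).
Jacobian J = [[2·p, 2], [2·p + 5, 0]].
At the point, J = [[-6.000, 2.000], [-1.000, 0.000]] (det J = 2.000).
Solving J·Δ = −F gives Δ = (-6.000, -25.500).
Then the next iterate is (p, q)₁ = (-9.000, -23.500).

(-9.000, -23.500)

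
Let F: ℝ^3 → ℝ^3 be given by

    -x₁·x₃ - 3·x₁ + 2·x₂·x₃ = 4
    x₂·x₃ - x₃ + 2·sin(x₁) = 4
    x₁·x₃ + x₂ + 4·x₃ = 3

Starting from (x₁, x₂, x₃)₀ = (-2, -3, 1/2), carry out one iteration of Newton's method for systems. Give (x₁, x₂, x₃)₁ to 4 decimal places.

At (-2, -3, 1/2): F = (0.0000, -7.818595, -5.0000).
Jacobian J = [[-x₃ - 3, 2·x₃, -x₁ + 2·x₂], [2·cos(x₁), x₃, x₂ - 1], [x₃, 1, x₁ + 4]].
At the point, J = [[-3.5000, 1.0000, -4.0000], [-0.832294, 0.5000, -4.0000], [0.5000, 1.0000, 2.0000]] (det J = -13.506238).
Solving J·Δ = −F gives Δ = (4.2137, 6.8448, -1.9758).
Then the next iterate is (x₁, x₂, x₃)₁ = (2.2137, 3.8448, -1.4758).

(2.2137, 3.8448, -1.4758)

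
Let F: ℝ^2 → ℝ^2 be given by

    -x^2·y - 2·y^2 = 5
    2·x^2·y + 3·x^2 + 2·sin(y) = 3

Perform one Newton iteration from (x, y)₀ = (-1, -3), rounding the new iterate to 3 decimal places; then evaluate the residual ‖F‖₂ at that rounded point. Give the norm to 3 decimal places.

7.096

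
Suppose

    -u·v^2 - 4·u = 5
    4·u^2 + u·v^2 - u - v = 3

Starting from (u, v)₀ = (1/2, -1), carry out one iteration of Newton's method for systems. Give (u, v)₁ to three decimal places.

(-2.167, -6.833)

At (1/2, -1): F = (-7.500, -1.000).
Jacobian J = [[-v^2 - 4, -2·u·v], [8·u + v^2 - 1, 2·u·v - 1]].
At the point, J = [[-5.000, 1.000], [4.000, -2.000]] (det J = 6.000).
Solving J·Δ = −F gives Δ = (-2.667, -5.833).
Then the next iterate is (u, v)₁ = (-2.167, -6.833).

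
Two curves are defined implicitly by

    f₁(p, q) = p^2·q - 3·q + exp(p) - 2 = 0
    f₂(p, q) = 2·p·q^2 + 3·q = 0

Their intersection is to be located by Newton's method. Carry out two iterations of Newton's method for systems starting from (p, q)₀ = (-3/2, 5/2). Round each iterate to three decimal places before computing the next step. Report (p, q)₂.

At (-3/2, 5/2): F = (-3.65187, -11.250).
Jacobian J = [[2·p·q + exp(p), p^2 - 3], [2·q^2, 4·p·q + 3]].
At the point, J = [[-7.27687, -0.750], [12.500, -12.000]] (det J = 96.69744).
Solving J·Δ = −F gives Δ = (-0.366, -1.319).
Then the next iterate is (p, q)₁ = (-1.866, 1.181).
Round to (-1.866, 1.181) and repeat: F = (-1.27607, -1.66225), J = [[-4.25275, 0.48196], [2.78952, -5.81498]].
Δ = (-0.352, -0.455), so (p, q)₂ = (-2.218, 0.726).

(-2.218, 0.726)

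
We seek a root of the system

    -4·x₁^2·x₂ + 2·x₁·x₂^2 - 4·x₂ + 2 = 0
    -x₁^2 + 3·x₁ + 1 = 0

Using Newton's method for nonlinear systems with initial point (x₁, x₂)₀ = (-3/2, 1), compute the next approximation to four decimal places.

At (-3/2, 1): F = (-14.0000, -5.7500).
Jacobian J = [[-8·x₁·x₂ + 2·x₂^2, -4·x₁^2 + 4·x₁·x₂ - 4], [-2·x₁ + 3, 0]].
At the point, J = [[14.0000, -19.0000], [6.0000, 0.0000]] (det J = 114.0000).
Solving J·Δ = −F gives Δ = (0.9583, -0.0307).
Then the next iterate is (x₁, x₂)₁ = (-0.5417, 0.9693).

(-0.5417, 0.9693)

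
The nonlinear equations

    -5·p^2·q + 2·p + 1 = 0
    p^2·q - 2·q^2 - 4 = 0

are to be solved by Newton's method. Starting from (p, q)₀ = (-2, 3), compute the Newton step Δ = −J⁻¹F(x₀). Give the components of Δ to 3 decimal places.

(0.413, -1.870)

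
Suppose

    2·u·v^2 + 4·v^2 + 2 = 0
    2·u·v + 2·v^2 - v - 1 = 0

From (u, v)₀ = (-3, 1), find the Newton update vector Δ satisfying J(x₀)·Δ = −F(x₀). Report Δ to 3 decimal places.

(12.000, 6.000)

At (-3, 1): F = (0.000, -6.000).
Jacobian J = [[2·v^2, 4·u·v + 8·v], [2·v, 2·u + 4·v - 1]].
At the point, J = [[2.000, -4.000], [2.000, -3.000]] (det J = 2.000).
Solving J·Δ = −F gives Δ = (12.000, 6.000).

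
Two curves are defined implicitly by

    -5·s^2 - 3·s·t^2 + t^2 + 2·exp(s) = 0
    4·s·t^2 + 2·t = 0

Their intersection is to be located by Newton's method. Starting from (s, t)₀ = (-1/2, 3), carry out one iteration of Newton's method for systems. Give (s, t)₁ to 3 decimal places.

(-0.634, 1.316)

At (-1/2, 3): F = (22.46306, -12.000).
Jacobian J = [[-10·s - 3·t^2 + 2·exp(s), -6·s·t + 2·t], [4·t^2, 8·s·t + 2]].
At the point, J = [[-20.78694, 15.000], [36.000, -10.000]] (det J = -332.13061).
Solving J·Δ = −F gives Δ = (-0.134, -1.684).
Then the next iterate is (s, t)₁ = (-0.634, 1.316).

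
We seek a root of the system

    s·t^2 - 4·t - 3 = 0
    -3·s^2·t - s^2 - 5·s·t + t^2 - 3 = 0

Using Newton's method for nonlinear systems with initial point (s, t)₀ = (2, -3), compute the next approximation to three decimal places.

(1.336, -1.686)

At (2, -3): F = (27.000, 68.000).
Jacobian J = [[t^2, 2·s·t - 4], [-6·s·t - 2·s - 5·t, -3·s^2 - 5·s + 2·t]].
At the point, J = [[9.000, -16.000], [47.000, -28.000]] (det J = 500.000).
Solving J·Δ = −F gives Δ = (-0.664, 1.314).
Then the next iterate is (s, t)₁ = (1.336, -1.686).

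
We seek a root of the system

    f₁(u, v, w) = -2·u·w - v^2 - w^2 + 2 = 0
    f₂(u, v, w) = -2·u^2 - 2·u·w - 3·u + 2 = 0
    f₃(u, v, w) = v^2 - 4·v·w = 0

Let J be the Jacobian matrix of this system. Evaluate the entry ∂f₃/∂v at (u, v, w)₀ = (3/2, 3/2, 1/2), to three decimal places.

1.000

∂f₃/∂v = 2·v - 4·w.
At (3/2, 3/2, 1/2) this is 1.000.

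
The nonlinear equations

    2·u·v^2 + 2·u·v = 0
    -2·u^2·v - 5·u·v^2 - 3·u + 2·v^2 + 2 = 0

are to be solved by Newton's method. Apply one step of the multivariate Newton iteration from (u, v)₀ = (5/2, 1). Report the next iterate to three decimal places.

(1.820, 0.515)

At (5/2, 1): F = (10.000, -28.500).
Jacobian J = [[2·v^2 + 2·v, 4·u·v + 2·u], [-4·u·v - 5·v^2 - 3, -2·u^2 - 10·u·v + 4·v]].
At the point, J = [[4.000, 15.000], [-18.000, -33.500]] (det J = 136.000).
Solving J·Δ = −F gives Δ = (-0.680, -0.485).
Then the next iterate is (u, v)₁ = (1.820, 0.515).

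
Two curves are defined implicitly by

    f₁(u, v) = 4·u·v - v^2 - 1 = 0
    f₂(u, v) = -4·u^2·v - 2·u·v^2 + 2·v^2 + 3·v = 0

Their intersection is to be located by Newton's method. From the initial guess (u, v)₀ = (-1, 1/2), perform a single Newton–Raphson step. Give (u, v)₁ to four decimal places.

(-0.6915, -0.0266)

At (-1, 1/2): F = (-3.2500, 0.5000).
Jacobian J = [[4·v, 4·u - 2·v], [-8·u·v - 2·v^2, -4·u^2 - 4·u·v + 4·v + 3]].
At the point, J = [[2.0000, -5.0000], [3.5000, 3.0000]] (det J = 23.5000).
Solving J·Δ = −F gives Δ = (0.3085, -0.5266).
Then the next iterate is (u, v)₁ = (-0.6915, -0.0266).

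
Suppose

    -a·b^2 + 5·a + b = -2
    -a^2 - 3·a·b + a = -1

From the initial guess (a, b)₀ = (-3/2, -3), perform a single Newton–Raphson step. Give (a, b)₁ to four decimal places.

At (-3/2, -3): F = (5.0000, -16.2500).
Jacobian J = [[-b^2 + 5, -2·a·b + 1], [-2·a - 3·b + 1, -3·a]].
At the point, J = [[-4.0000, -8.0000], [13.0000, 4.5000]] (det J = 86.0000).
Solving J·Δ = −F gives Δ = (1.2500, 0.0000).
Then the next iterate is (a, b)₁ = (-0.2500, -3.0000).

(-0.2500, -3.0000)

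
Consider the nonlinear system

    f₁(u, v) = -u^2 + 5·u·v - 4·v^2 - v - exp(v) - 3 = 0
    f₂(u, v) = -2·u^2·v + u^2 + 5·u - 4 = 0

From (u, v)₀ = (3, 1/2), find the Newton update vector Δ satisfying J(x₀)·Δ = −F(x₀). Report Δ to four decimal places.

At (3, 1/2): F = (-7.648721, 11.0000).
Jacobian J = [[-2·u + 5·v, 5·u - 8·v - exp(v) - 1], [-4·u·v + 2·u + 5, -2·u^2]].
At the point, J = [[-3.5000, 8.351279], [5.0000, -18.0000]] (det J = 21.243606).
Solving J·Δ = −F gives Δ = (-2.1566, 0.0121).

(-2.1566, 0.0121)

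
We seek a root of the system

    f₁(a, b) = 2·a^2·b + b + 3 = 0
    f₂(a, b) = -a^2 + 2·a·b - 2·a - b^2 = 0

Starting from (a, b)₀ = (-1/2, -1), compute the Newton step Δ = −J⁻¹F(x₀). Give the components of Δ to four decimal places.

(-0.0577, -0.9231)

At (-1/2, -1): F = (1.5000, 0.7500).
Jacobian J = [[4·a·b, 2·a^2 + 1], [-2·a + 2·b - 2, 2·a - 2·b]].
At the point, J = [[2.0000, 1.5000], [-3.0000, 1.0000]] (det J = 6.5000).
Solving J·Δ = −F gives Δ = (-0.0577, -0.9231).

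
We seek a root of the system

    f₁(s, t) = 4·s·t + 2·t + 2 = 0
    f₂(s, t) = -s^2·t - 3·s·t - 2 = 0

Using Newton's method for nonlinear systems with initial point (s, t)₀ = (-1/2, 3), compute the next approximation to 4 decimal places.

(-0.6667, 0.8000)

At (-1/2, 3): F = (2.0000, 1.7500).
Jacobian J = [[4·t, 4·s + 2], [-2·s·t - 3·t, -s^2 - 3·s]].
At the point, J = [[12.0000, 0.0000], [-6.0000, 1.2500]] (det J = 15.0000).
Solving J·Δ = −F gives Δ = (-0.1667, -2.2000).
Then the next iterate is (s, t)₁ = (-0.6667, 0.8000).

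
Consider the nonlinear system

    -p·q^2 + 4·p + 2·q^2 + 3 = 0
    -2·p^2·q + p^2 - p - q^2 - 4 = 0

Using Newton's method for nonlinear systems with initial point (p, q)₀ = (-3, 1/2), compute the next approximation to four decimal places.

At (-3, 1/2): F = (-7.7500, -1.2500).
Jacobian J = [[-q^2 + 4, -2·p·q + 4·q], [-4·p·q + 2·p - 1, -2·p^2 - 2·q]].
At the point, J = [[3.7500, 5.0000], [-1.0000, -19.0000]] (det J = -66.2500).
Solving J·Δ = −F gives Δ = (2.3170, -0.1877).
Then the next iterate is (p, q)₁ = (-0.6830, 0.3123).

(-0.6830, 0.3123)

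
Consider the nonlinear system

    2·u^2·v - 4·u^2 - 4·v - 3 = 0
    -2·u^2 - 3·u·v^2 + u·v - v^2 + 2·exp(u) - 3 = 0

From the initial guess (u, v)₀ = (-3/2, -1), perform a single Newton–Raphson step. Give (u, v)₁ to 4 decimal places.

At (-3/2, -1): F = (-12.5000, -2.053740).
Jacobian J = [[4·u·v - 8·u, 2·u^2 - 4], [-4·u - 3·v^2 + v + 2·exp(u), -6·u·v + u - 2·v]].
At the point, J = [[18.0000, 0.5000], [2.446260, -8.5000]] (det J = -154.223130).
Solving J·Δ = −F gives Δ = (0.6956, -0.0414).
Then the next iterate is (u, v)₁ = (-0.8044, -1.0414).

(-0.8044, -1.0414)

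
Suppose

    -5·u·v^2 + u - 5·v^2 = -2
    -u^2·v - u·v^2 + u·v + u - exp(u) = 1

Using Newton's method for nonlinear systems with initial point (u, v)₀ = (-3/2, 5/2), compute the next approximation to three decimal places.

(-0.944, 2.555)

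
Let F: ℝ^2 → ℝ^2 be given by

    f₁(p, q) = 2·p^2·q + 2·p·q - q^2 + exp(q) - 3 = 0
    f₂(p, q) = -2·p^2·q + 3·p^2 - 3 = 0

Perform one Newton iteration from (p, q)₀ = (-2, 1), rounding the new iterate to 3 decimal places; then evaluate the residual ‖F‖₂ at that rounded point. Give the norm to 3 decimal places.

0.467

At (-2, 1): F = (2.71828, 1.000).
Jacobian J = [[4·p·q + 2·q, 2·p^2 + 2·p - 2·q + exp(q)], [-4·p·q + 6·p, -2·p^2]].
At the point, J = [[-6.000, 4.71828], [-4.000, -8.000]] (det J = 66.87313).
Solving J·Δ = −F gives Δ = (0.396, -0.073).
Then the next iterate is (p, q)₁ = (-1.604, 0.927).
Re-evaluating at (-1.604, 0.927): F = (0.46377, -0.05155), so ‖F‖₂ = 0.467.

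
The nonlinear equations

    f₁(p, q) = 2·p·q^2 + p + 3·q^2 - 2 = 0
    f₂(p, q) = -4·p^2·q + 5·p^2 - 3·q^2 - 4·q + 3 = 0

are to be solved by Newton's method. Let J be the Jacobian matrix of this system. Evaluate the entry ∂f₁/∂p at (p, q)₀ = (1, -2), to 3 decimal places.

∂f₁/∂p = 2·q^2 + 1.
At (1, -2) this is 9.000.

9.000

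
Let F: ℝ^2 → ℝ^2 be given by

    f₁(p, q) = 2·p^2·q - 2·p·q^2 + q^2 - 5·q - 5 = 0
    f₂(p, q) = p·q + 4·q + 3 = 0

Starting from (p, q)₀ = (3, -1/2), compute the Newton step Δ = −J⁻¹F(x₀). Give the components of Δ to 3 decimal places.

At (3, -1/2): F = (-12.750, -0.500).
Jacobian J = [[4·p·q - 2·q^2, 2·p^2 - 4·p·q + 2·q - 5], [q, p + 4]].
At the point, J = [[-6.500, 18.000], [-0.500, 7.000]] (det J = -36.500).
Solving J·Δ = −F gives Δ = (-2.199, -0.086).

(-2.199, -0.086)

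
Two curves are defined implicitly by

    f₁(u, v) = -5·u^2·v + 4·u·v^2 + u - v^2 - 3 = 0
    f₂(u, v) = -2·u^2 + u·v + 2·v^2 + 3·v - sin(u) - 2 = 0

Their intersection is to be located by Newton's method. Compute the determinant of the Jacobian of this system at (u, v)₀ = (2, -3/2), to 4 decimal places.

-412.4380

J = [[-10·u·v + 4·v^2 + 1, -5·u^2 + 8·u·v - 2·v], [-4·u + v - cos(u), u + 4·v + 3]].
At the point, J = [[40.0000, -41.0000], [-9.083853, -1.0000]].
det J = -412.4380.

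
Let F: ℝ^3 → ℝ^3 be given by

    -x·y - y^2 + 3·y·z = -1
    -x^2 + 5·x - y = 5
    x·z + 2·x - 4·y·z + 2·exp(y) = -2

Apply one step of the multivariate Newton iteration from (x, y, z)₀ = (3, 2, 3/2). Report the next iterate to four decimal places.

At (3, 2, 3/2): F = (0.0000, -1.0000, 15.278112).
Jacobian J = [[-y, -x - 2·y + 3·z, 3·y], [-2·x + 5, -1, 0], [z + 2, -4·z + 2·exp(y), x - 4·y]].
At the point, J = [[-2.0000, -2.5000, 6.0000], [-1.0000, -1.0000, 0.0000], [3.5000, 8.778112, -5.0000]] (det J = -29.168673).
Solving J·Δ = −F gives Δ = (1.7656, -2.7656, -0.5638).
Then the next iterate is (x, y, z)₁ = (4.7656, -0.7656, 0.9362).

(4.7656, -0.7656, 0.9362)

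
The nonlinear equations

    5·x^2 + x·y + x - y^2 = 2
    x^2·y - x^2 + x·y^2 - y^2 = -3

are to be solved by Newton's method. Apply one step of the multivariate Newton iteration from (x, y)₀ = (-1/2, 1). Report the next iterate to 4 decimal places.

(-1.5523, 1.1628)

At (-1/2, 1): F = (-2.7500, 1.5000).
Jacobian J = [[10·x + y + 1, x - 2·y], [2·x·y - 2·x + y^2, x^2 + 2·x·y - 2·y]].
At the point, J = [[-3.0000, -2.5000], [1.0000, -2.7500]] (det J = 10.7500).
Solving J·Δ = −F gives Δ = (-1.0523, 0.1628).
Then the next iterate is (x, y)₁ = (-1.5523, 1.1628).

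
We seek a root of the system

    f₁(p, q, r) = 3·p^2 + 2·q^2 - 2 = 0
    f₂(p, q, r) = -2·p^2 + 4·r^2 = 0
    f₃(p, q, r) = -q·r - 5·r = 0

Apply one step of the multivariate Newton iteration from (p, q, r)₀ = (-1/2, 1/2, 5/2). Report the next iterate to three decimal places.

At (-1/2, 1/2, 5/2): F = (-0.750, 24.500, -13.750).
Jacobian J = [[6·p, 4·q, 0], [-4·p, 0, 8·r], [0, -r, -q - 5]].
At the point, J = [[-3.000, 2.000, 0.000], [2.000, 0.000, 20.000], [0.000, -2.500, -5.500]] (det J = -128.000).
Solving J·Δ = −F gives Δ = (-2.484, -3.352, -0.977).
Then the next iterate is (p, q, r)₁ = (-2.984, -2.852, 1.523).

(-2.984, -2.852, 1.523)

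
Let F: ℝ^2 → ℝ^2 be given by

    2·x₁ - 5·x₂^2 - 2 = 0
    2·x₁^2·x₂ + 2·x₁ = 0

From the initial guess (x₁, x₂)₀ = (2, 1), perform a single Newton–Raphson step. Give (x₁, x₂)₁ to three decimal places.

(1.172, 0.534)

At (2, 1): F = (-3.000, 12.000).
Jacobian J = [[2, -10·x₂], [4·x₁·x₂ + 2, 2·x₁^2]].
At the point, J = [[2.000, -10.000], [10.000, 8.000]] (det J = 116.000).
Solving J·Δ = −F gives Δ = (-0.828, -0.466).
Then the next iterate is (x₁, x₂)₁ = (1.172, 0.534).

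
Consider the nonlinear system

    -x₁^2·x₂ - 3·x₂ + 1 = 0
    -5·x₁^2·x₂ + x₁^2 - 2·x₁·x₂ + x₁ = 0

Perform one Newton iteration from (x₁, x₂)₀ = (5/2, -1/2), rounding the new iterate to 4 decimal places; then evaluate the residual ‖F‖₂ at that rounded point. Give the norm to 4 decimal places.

6.7526

At (5/2, -1/2): F = (5.6250, 26.8750).
Jacobian J = [[-2·x₁·x₂, -x₁^2 - 3], [-10·x₁·x₂ + 2·x₁ - 2·x₂ + 1, -5·x₁^2 - 2·x₁]].
At the point, J = [[2.5000, -9.2500], [19.5000, -36.2500]] (det J = 89.7500).
Solving J·Δ = −F gives Δ = (-0.4979, 0.4735).
Then the next iterate is (x₁, x₂)₁ = (2.0021, -0.0265).
Re-evaluating at (2.0021, -0.0265): F = (1.185723, 6.647729), so ‖F‖₂ = 6.7526.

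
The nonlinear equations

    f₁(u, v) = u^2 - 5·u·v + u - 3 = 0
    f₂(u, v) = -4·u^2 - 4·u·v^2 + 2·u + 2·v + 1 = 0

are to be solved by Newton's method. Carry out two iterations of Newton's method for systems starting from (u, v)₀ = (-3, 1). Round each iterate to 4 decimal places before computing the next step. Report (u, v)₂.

At (-3, 1): F = (18.0000, -27.0000).
Jacobian J = [[2·u - 5·v + 1, -5·u], [-8·u - 4·v^2 + 2, -8·u·v + 2]].
At the point, J = [[-10.0000, 15.0000], [22.0000, 26.0000]] (det J = -590.0000).
Solving J·Δ = −F gives Δ = (1.4797, -0.2136).
Then the next iterate is (u, v)₁ = (-1.5203, 0.7864).
Round to (-1.5203, 0.7864) and repeat: F = (3.768832, -5.952282), J = [[-5.9726, 7.6015], [11.688700, 11.564511]].
Δ = (0.5625, -0.0538), so (u, v)₂ = (-0.9578, 0.7326).

(-0.9578, 0.7326)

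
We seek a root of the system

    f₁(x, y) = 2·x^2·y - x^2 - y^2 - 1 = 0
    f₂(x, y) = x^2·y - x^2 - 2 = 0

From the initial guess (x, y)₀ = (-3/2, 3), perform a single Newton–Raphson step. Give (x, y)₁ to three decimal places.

(-1.346, 2.298)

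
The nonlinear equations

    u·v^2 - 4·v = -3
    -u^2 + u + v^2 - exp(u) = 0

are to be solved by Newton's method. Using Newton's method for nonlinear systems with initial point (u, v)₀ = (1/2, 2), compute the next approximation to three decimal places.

(1.035, 1.570)

At (1/2, 2): F = (-3.000, 2.60128).
Jacobian J = [[v^2, 2·u·v - 4], [-2·u - exp(u) + 1, 2·v]].
At the point, J = [[4.000, -2.000], [-1.64872, 4.000]] (det J = 12.70256).
Solving J·Δ = −F gives Δ = (0.535, -0.430).
Then the next iterate is (u, v)₁ = (1.035, 1.570).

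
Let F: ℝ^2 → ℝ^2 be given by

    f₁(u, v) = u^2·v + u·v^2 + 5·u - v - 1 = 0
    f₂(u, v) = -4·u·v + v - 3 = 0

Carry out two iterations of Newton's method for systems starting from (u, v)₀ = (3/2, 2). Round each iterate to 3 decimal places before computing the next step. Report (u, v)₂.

At (3/2, 2): F = (15.000, -13.000).
Jacobian J = [[2·u·v + v^2 + 5, u^2 + 2·u·v - 1], [-4·v, -4·u + 1]].
At the point, J = [[15.000, 7.250], [-8.000, -5.000]] (det J = -17.000).
Solving J·Δ = −F gives Δ = (1.132, -4.412).
Then the next iterate is (u, v)₁ = (2.632, -2.412).
Round to (2.632, -2.412) and repeat: F = (13.17536, 19.98154), J = [[-1.87902, -6.76934], [9.648, -9.528]].
Δ = (-0.117, 1.979), so (u, v)₂ = (2.515, -0.433).

(2.515, -0.433)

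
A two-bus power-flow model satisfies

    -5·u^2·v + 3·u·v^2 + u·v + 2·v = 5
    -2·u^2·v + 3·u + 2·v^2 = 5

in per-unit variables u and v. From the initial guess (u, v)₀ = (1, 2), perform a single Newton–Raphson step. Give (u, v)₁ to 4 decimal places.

(1.1429, 1.7857)

At (1, 2): F = (3.0000, 2.0000).
Jacobian J = [[-10·u·v + 3·v^2 + v, -5·u^2 + 6·u·v + u + 2], [-4·u·v + 3, -2·u^2 + 4·v]].
At the point, J = [[-6.0000, 10.0000], [-5.0000, 6.0000]] (det J = 14.0000).
Solving J·Δ = −F gives Δ = (0.1429, -0.2143).
Then the next iterate is (u, v)₁ = (1.1429, 1.7857).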